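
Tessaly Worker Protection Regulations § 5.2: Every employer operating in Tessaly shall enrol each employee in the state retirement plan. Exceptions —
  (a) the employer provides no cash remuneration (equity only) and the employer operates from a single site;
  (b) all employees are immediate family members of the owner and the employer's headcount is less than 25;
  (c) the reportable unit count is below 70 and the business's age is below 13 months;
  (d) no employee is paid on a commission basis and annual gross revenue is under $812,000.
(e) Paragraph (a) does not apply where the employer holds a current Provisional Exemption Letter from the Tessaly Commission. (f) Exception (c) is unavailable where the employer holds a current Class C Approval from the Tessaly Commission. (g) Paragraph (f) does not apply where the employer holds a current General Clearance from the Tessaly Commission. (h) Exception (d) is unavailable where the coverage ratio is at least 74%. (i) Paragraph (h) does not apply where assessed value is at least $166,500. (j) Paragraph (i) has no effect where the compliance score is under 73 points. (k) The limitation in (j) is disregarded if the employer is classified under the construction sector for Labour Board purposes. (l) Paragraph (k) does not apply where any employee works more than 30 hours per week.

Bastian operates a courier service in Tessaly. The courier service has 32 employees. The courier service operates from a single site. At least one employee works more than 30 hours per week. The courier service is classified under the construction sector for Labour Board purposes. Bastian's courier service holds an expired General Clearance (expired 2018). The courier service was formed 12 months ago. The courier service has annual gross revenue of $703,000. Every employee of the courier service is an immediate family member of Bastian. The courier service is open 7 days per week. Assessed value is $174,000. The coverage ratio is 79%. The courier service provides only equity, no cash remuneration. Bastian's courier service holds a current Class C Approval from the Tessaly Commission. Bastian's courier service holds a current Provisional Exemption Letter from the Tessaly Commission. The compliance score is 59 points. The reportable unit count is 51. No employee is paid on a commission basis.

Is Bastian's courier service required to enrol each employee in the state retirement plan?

Exception (a)'s conditions are all satisfied: remuneration is equity-only; the employer operates from a single site. However, paragraph (e) must be considered: (e) operates against (a): a current Provisional Exemption Letter is held. Exception (a) does not apply.
Exception (b) requires that the employer's headcount is less than 25; but the employer's headcount is 32, not less than 25, so (b) is unavailable.
Exception (c): the reportable unit count is 51, below the 70 limit; the business's age is 12 months, below the 13 months limit — every condition holds. Turning to paragraphs (f)–(g): (f) operates against (c): a current Class C Approval is held. (g) is inapplicable (there is no General Clearance in force), so (f) stands. (c) is therefore removed.
All of (d)'s requirements are met (no employee is paid on commission; annual gross revenue is $703,000, under the $812,000 limit). Turning to paragraphs (h)–(l): (h) operates against (d): the coverage ratio is 79%, meeting the 74% threshold. (i) is triggered (assessed value is $174,000, meeting the $166,500 threshold), but is overridden by (j): (j) operates against (i): the compliance score is 59 points, under the 73 points limit. (k) is engaged (the courier service is classified under the construction sector), but is displaced by (l): (l) operates against (k): at least one employee exceeds 30 hours/week. (d) is therefore removed.
No exception is made out. Bastian's courier service falls within the general rule.

Yes — Bastian's courier service must enrol each employee in the state retirement plan.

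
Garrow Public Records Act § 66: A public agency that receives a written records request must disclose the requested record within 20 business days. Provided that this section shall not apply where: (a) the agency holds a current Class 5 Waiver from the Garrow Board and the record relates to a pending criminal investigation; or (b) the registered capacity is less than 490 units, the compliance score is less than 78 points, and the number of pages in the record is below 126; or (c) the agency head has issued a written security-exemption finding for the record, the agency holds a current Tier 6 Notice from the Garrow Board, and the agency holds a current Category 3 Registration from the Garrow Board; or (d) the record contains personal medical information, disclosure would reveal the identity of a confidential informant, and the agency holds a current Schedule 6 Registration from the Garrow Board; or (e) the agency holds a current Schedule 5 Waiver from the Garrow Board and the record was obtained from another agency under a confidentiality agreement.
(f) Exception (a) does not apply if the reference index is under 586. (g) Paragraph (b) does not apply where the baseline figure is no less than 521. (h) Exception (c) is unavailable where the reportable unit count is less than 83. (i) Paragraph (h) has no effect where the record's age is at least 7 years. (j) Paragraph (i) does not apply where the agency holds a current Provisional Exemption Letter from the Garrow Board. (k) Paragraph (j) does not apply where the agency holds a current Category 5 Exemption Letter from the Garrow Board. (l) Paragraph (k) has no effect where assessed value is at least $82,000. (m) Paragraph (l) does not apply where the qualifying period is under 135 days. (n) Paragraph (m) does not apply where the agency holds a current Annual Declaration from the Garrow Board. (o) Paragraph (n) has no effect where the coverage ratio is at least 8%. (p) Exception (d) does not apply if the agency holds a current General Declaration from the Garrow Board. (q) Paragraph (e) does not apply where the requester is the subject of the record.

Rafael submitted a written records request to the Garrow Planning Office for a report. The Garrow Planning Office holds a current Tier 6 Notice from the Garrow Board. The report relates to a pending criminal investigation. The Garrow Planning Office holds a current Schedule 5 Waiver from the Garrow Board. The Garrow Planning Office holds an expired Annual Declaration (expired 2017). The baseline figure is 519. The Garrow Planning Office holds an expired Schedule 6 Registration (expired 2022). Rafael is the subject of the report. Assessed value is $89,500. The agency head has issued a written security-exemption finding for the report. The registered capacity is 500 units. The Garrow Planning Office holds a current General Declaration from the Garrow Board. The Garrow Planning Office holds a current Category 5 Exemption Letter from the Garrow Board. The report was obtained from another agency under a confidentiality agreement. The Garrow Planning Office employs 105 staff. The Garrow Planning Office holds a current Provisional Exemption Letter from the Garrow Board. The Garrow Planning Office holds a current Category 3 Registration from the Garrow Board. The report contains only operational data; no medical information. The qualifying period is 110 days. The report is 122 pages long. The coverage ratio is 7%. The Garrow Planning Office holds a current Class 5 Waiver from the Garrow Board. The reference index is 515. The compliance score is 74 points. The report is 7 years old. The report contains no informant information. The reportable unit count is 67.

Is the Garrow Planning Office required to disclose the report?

No — exception (c) applies; the Garrow Planning Office is not required to disclose the report.

Exception (a): a current Class 5 Waiver is held; the report relates to a pending investigation — every condition holds. But: (f) is triggered — the reference index is 515, under the 586 limit. Exception (a) does not apply.
Exception (b) does not apply: the registered capacity is 500 units, not less than 490 units.
Exception (c) is satisfied on its face — a written security-exemption finding has been issued; a current Tier 6 Notice is held; a current Category 3 Registration is held. Under paragraphs (h)–(o): (h) operates (the reportable unit count is 67, less than the 83 limit), but is overridden by (i): (i) operates against (h): the record's age is 7 years, meeting the 7 years threshold. (j) applies (a current Provisional Exemption Letter is held), but is displaced by (k): (k) operates — a current Category 5 Exemption Letter is held. (l) would limit (k) — assessed value is $89,500, meeting the $82,000 threshold — but (m) sets (l) aside: (m) applies — the qualifying period is 110 days, under the 135 days limit. (n), which would lift (m), is inapplicable — the Annual Declaration is not current. (c) remains available.
Exception (d) fails — the report contains only operational data.
Exception (e) is satisfied on its face — a current Schedule 5 Waiver is held; the report was obtained under a confidentiality agreement. But applying paragraph (q): (q) is engaged — Rafael is the subject of the report. (e) is therefore removed.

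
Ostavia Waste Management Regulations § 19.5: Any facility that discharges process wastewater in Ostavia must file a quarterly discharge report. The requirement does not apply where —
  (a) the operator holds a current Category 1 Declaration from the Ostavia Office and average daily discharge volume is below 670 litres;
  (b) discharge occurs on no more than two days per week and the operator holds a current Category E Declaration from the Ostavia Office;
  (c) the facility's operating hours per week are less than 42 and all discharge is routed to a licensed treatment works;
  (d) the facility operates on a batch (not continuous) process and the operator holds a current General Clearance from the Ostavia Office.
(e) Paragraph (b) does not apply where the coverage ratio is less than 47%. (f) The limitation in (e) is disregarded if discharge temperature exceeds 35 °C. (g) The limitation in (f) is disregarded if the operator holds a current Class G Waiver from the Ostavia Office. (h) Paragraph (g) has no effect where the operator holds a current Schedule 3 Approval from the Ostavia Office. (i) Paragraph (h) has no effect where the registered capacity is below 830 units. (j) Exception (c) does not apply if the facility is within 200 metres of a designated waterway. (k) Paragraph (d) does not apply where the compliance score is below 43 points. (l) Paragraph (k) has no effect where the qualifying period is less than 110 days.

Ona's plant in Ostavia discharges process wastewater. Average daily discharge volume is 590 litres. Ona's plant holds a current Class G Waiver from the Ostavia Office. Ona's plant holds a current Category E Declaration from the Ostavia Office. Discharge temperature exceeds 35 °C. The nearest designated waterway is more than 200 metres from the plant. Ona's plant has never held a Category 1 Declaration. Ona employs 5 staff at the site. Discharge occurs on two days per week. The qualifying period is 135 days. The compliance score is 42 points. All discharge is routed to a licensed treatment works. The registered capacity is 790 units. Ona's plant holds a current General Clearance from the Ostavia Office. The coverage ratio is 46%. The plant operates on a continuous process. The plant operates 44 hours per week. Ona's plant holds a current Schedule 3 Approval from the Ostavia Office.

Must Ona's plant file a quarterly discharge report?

Yes — Ona's plant must file a quarterly discharge report.

Exception (a) fails — there is no Category 1 Declaration in force.
Exception (b)'s conditions are all satisfied: discharge occurs on no more than two days per week; a current Category E Declaration is held. However, paragraphs (e)–(i) must be considered: (e) operates against (b): the coverage ratio is 46%, less than the 47% limit. (f) is triggered (discharge temperature exceeds 35 °C), but is displaced by (g): (g) applies — a current Class G Waiver is held. (h) would limit (g) — a current Schedule 3 Approval is held — but (i) sets (h) aside: (i) is triggered — the registered capacity is 790 units, below the 830 units limit. (b) is therefore removed.
Exception (c) fails — the facility's operating hours per week are 44, not less than 42.
Exception (d) fails — the facility operates on a continuous process.
Every exception is unavailable, so the rule governs.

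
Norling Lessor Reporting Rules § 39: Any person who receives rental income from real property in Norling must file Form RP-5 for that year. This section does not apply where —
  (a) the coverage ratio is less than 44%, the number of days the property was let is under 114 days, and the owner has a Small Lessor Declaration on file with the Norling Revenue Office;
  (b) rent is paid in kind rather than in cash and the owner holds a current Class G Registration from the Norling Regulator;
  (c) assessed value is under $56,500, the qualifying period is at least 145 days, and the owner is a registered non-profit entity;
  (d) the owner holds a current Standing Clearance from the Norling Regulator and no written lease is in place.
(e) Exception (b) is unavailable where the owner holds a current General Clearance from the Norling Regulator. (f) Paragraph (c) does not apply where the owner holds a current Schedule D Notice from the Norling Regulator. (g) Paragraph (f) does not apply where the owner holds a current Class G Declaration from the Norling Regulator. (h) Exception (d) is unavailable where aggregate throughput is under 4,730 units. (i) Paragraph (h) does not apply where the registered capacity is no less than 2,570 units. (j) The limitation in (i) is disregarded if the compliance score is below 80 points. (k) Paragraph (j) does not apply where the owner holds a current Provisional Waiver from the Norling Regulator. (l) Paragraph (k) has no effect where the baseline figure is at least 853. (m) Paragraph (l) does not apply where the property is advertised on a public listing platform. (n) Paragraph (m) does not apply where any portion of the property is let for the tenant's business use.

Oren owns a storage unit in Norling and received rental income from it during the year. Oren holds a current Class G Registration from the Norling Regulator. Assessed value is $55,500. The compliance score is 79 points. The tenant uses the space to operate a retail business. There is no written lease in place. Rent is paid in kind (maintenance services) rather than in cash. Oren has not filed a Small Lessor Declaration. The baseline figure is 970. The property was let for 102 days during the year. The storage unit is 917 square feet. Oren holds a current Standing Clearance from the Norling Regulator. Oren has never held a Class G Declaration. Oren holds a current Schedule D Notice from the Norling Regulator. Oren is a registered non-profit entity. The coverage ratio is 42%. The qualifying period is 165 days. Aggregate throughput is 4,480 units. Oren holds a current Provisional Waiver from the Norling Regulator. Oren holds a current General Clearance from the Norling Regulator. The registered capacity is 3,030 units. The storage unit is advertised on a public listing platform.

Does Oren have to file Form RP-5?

Yes — Oren must file Form RP-5.

Exception (a) fails — no Small Lessor Declaration is on file.
Exception (b): rent is paid in kind; a current Class G Registration is held — every condition holds. However, paragraph (e) must be considered: (e) operates against (b): a current General Clearance is held. (b) is therefore removed.
Exception (c) is satisfied on its face — assessed value is $55,500, under the $56,500 limit; the qualifying period is 165 days, meeting the 145 days threshold; Oren is a registered non-profit. Turning to paragraphs (f)–(g): (f) operates against (c): a current Schedule D Notice is held. (g), which would lift (f), is inapplicable — no current Class G Declaration is held. (c) is therefore removed.
Exception (d)'s conditions are all satisfied: a current Standing Clearance is held; there is no written lease. Turning to paragraphs (h)–(n): (h) operates — aggregate throughput is 4,480 units, under the 4,730 units limit. (i) would limit (h) — the registered capacity is 3,030 units, meeting the 2,570 units threshold — but (j) sets (i) aside: (j) operates against (i): the compliance score is 79 points, below the 80 points limit. (k) applies (a current Provisional Waiver is held), but is overridden by (l): (l) operates against (k): the baseline figure is 970, meeting the 853 threshold. (m) would limit (l) — the property is publicly advertised — but (n) sets (m) aside: (n) operates — the space is let for business use. (d) is therefore removed.
Every exception is unavailable, so the rule governs.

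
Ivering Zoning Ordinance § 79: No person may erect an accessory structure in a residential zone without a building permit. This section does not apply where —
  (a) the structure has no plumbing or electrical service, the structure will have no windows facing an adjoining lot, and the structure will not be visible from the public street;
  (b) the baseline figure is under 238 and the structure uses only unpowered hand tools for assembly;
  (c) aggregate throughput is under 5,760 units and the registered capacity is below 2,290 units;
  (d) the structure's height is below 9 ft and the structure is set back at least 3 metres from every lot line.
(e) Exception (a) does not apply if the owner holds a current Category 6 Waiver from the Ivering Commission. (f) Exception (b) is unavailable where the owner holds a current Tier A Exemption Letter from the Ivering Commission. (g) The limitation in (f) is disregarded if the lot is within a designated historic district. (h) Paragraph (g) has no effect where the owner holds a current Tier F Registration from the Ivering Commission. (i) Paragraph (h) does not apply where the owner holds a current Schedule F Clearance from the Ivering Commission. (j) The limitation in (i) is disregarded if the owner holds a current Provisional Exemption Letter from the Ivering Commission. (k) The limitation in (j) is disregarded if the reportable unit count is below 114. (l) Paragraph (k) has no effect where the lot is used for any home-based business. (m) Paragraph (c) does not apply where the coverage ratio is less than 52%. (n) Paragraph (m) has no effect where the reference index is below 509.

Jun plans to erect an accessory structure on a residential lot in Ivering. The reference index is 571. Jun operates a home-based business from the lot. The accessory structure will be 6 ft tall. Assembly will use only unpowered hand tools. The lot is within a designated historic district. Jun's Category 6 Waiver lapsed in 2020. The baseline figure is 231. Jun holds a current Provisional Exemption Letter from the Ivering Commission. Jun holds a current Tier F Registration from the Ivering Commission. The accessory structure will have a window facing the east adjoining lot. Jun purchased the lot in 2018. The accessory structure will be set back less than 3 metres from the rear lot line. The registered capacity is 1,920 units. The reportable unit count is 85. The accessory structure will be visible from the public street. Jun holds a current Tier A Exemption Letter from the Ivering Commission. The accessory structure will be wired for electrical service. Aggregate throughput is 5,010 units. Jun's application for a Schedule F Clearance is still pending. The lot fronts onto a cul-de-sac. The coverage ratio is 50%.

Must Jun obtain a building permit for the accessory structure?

Exception (a) fails — electrical service is planned.
Exception (b) is satisfied on its face — the baseline figure is 231, under the 238 limit; assembly uses only hand tools. Turning to paragraphs (f)–(l): (f) operates against (b): a current Tier A Exemption Letter is held. (g) would limit (f) — the lot is in a historic district — but (h) sets (g) aside: (h) operates against (g): a current Tier F Registration is held. (i) does not operate here (there is no Schedule F Clearance in force), so (h) stands. So (b) is unavailable.
Exception (c)'s conditions are all satisfied: aggregate throughput is 5,010 units, under the 5,760 units limit; the registered capacity is 1,920 units, below the 2,290 units limit. Turning to paragraphs (m)–(n): (m) operates against (c): the coverage ratio is 50%, less than the 52% limit. (n) is not engaged (the reference index is 571, not below 509), so (m) stands. Exception (c) does not apply.
Exception (d) fails — the rear setback is under 3 m.
No exception displaces § 79.

Yes — Jun must obtain a building permit.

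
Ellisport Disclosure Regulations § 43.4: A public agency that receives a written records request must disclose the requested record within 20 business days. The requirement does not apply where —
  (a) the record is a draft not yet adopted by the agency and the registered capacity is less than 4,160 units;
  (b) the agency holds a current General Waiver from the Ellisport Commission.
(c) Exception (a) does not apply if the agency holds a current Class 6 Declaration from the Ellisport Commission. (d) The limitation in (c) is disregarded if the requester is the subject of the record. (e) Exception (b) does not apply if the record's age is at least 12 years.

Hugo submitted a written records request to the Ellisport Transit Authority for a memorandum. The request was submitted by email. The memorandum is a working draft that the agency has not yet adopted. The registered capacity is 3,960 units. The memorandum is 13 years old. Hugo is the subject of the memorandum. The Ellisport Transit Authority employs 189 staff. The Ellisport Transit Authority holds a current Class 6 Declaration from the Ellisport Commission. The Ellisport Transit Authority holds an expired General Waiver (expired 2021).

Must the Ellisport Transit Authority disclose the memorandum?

No — exception (a) applies; the Ellisport Transit Authority is not required to disclose the memorandum.

Exception (a): the memorandum is an unadopted draft; the registered capacity is 3,960 units, less than the 4,160 units limit — every condition holds. As to paragraphs (c)–(d): (c) is triggered (a current Class 6 Declaration is held), but is itself disapplied by (d): (d) operates against (c): Hugo is the subject of the memorandum. So (a) applies.
Exception (b) does not apply: no current General Waiver is held.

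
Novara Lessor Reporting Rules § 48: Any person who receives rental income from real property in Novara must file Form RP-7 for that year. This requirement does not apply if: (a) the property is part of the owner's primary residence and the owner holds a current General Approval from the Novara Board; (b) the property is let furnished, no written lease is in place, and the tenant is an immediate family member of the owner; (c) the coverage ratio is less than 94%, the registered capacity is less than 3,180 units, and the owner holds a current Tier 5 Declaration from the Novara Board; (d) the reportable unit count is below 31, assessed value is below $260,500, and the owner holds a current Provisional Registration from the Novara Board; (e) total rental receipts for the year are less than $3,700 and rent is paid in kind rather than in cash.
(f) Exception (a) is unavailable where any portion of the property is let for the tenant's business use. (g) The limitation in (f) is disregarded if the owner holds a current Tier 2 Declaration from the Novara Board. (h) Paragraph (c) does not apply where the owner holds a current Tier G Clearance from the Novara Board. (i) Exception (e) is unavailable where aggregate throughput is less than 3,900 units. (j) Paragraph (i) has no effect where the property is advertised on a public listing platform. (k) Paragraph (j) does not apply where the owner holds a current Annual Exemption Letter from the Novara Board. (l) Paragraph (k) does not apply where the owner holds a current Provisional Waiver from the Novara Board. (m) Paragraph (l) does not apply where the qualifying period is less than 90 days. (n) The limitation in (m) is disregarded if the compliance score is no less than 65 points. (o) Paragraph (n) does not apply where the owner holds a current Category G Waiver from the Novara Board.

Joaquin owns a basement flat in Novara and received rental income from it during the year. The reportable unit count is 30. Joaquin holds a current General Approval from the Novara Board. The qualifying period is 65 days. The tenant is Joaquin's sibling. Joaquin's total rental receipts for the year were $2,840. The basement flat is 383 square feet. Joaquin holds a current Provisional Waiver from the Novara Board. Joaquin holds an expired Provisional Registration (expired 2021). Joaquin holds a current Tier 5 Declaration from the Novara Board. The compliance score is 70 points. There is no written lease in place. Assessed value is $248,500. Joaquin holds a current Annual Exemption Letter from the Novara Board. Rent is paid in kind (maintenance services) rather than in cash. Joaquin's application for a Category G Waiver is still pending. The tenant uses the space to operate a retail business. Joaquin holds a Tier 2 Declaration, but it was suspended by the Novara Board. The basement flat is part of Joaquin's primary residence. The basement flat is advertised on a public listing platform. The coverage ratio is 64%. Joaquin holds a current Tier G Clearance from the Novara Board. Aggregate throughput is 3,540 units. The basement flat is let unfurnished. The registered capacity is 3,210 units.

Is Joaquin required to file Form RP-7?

No — exception (e) applies; Joaquin is not required to file Form RP-7.

Exception (a)'s conditions are all satisfied: the basement flat is part of the primary residence; a current General Approval is held. However, paragraphs (f)–(g) must be considered: (f) operates — the space is let for business use. (g) does not operate here (no current Tier 2 Declaration is held), so (f) stands. Exception (a) does not apply.
Exception (b) fails — the property is let unfurnished.
Exception (c) fails — the registered capacity is 3,210 units, not less than 3,180 units.
Exception (d) requires that the owner holds a current Provisional Registration from the Novara Board; but there is no Provisional Registration in force, so (d) is unavailable.
Exception (e) is satisfied on its face — total rental receipts for the year are $2,840, less than the $3,700 limit; rent is paid in kind. Applying paragraphs (i)–(o): (i) would limit (e) — aggregate throughput is 3,540 units, less than the 3,900 units limit — but (j) sets (i) aside: (j) applies — the property is publicly advertised. (k) would limit (j) — a current Annual Exemption Letter is held — but (l) sets (k) aside: (l) operates against (k): a current Provisional Waiver is held. (m) applies (the qualifying period is 65 days, less than the 90 days limit), but is overridden by (n): (n) operates against (m): the compliance score is 70 points, meeting the 65 points threshold. (o) is not triggered (there is no Category G Waiver in force), so (n) stands. (e) remains available.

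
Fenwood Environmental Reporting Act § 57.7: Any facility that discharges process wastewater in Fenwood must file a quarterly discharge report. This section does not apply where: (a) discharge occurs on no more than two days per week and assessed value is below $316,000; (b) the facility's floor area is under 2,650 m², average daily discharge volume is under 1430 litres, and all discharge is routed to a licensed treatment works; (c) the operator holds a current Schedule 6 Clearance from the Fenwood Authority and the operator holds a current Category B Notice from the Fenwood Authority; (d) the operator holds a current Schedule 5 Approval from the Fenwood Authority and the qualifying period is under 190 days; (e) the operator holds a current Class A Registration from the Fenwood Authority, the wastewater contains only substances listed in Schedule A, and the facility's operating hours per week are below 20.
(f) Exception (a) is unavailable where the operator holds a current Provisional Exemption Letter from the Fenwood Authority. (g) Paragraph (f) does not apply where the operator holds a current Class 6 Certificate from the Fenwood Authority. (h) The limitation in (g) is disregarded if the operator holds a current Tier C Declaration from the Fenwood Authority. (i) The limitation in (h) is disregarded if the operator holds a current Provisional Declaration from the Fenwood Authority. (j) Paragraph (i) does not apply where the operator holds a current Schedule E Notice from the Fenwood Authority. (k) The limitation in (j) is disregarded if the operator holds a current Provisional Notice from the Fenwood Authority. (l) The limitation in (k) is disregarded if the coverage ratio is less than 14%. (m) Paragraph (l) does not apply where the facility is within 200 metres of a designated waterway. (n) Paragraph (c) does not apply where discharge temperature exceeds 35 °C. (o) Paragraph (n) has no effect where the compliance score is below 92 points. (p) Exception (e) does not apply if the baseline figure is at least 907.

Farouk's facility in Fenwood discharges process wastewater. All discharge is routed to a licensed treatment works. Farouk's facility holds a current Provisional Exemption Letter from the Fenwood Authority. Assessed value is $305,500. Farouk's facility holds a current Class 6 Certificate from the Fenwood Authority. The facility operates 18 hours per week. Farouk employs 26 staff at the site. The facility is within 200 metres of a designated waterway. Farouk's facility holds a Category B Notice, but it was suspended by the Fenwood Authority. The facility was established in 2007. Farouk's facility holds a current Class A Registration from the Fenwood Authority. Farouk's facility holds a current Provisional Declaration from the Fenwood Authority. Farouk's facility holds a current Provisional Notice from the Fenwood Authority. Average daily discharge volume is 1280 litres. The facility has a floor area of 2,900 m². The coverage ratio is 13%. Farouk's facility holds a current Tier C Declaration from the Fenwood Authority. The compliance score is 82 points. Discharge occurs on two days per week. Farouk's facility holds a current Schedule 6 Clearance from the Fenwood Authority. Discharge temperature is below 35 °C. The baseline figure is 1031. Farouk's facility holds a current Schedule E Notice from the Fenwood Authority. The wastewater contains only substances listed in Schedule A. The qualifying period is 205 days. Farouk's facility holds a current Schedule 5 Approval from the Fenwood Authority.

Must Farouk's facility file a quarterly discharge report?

No — exception (a) applies; Farouk's facility is not required to file a quarterly discharge report.

Exception (a): discharge occurs on no more than two days per week; assessed value is $305,500, below the $316,000 limit — every condition holds. Applying paragraphs (f)–(m): (f) is triggered (a current Provisional Exemption Letter is held), but is set aside by (g): (g) is triggered — a current Class 6 Certificate is held. (h) would limit (g) — a current Tier C Declaration is held — but (i) sets (h) aside: (i) operates — a current Provisional Declaration is held. (j) would limit (i) — a current Schedule E Notice is held — but (k) sets (j) aside: (k) operates against (j): a current Provisional Notice is held. (l) would limit (k) — the coverage ratio is 13%, less than the 14% limit — but (m) sets (l) aside: (m) operates against (l): the facility is within 200 m of a designated waterway. Exception (a) stands.
Exception (b) requires that the facility's floor area is under 2,650 m²; but the facility's floor area is 2,900 m², not under 2,650 m², so (b) is unavailable.
Exception (c) requires that the operator holds a current Category B Notice from the Fenwood Authority; but the Category B Notice is not current, so (c) is unavailable.
Exception (d) requires that the qualifying period is under 190 days; but the qualifying period is 205 days, not under 190 days, so (d) is unavailable.
Exception (e) is satisfied on its face — a current Class A Registration is held; the wastewater is Schedule-A-only; the facility's operating hours per week are 18, below the 20 limit. Turning to paragraph (p): (p) operates against (e): the baseline figure is 1,031, meeting the 907 threshold. So (e) is unavailable.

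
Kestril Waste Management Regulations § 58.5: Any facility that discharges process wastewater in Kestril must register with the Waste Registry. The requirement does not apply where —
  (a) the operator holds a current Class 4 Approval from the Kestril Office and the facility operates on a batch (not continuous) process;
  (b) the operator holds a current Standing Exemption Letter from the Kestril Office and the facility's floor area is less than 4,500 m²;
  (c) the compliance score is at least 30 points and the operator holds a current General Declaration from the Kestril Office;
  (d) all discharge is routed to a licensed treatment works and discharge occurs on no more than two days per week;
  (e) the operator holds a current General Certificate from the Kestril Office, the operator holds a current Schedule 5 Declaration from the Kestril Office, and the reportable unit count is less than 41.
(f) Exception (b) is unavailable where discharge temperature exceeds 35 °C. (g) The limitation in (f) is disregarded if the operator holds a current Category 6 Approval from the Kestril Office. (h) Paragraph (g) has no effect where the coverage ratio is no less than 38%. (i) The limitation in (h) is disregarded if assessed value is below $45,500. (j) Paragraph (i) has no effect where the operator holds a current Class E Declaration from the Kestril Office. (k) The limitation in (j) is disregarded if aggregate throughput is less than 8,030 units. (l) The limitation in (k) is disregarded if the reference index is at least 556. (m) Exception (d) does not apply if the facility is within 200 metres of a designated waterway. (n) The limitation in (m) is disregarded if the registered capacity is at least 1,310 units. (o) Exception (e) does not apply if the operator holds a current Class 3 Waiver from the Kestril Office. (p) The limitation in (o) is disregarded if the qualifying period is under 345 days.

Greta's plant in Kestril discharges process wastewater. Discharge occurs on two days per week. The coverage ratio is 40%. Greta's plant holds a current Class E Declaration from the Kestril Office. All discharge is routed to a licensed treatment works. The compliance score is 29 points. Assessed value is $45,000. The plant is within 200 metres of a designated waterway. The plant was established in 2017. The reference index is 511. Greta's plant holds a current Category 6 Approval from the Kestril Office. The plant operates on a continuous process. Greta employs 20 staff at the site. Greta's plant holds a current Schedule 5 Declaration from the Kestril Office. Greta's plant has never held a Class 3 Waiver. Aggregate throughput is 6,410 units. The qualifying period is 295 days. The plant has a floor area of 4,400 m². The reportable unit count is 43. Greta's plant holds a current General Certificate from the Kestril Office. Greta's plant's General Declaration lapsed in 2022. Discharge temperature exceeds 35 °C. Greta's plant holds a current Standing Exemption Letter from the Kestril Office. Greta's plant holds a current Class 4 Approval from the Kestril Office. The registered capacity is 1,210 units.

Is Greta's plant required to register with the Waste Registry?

Exception (a) fails — the facility operates on a continuous process.
Exception (b): a current Standing Exemption Letter is held; the facility's floor area is 4,400 m², less than the 4,500 m² limit — every condition holds. Applying paragraphs (f)–(l): (f) applies (discharge temperature exceeds 35 °C), but is displaced by (g): (g) applies — a current Category 6 Approval is held. (h) operates (the coverage ratio is 40%, meeting the 38% threshold), but yields to (i): (i) operates — assessed value is $45,000, below the $45,500 limit. (j) is engaged (a current Class E Declaration is held), but is displaced by (k): (k) operates against (j): aggregate throughput is 6,410 units, less than the 8,030 units limit. (l), which would lift (k), is inapplicable — the reference index is 511, short of 556. (b) remains available.
Exception (c) does not apply: the compliance score is 29 points, short of 30 points.
Exception (d)'s conditions are all satisfied: discharge is routed to a licensed treatment works; discharge occurs on no more than two days per week. But applying paragraphs (m)–(n): (m) operates against (d): the plant is within 200 m of a designated waterway. (n) is inapplicable (the registered capacity is 1,210 units, short of 1,310 units), so (m) stands. Exception (d) does not apply.
Exception (e) does not apply: the reportable unit count is 43, not less than 41.

No — exception (b) applies; Greta's plant is not required to register with the Waste Registry.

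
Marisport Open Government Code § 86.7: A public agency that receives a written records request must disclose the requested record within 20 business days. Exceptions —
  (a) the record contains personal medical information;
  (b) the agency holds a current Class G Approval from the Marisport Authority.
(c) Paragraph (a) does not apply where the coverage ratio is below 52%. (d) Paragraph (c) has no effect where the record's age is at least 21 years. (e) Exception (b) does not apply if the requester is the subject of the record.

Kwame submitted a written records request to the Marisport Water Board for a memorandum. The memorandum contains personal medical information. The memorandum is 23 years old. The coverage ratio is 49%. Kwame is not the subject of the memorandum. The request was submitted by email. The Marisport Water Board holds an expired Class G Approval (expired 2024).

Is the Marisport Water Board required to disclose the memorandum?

Exception (a)'s conditions are all satisfied: the memorandum contains personal medical information. Under paragraphs (c)–(d): (c) operates (the coverage ratio is 49%, below the 52% limit), but is itself disapplied by (d): (d) operates against (c): the record's age is 23 years, meeting the 21 years threshold. (a) remains available.
Exception (b) requires that the agency holds a current Class G Approval from the Marisport Authority; but the Class G Approval is not current, so (b) is unavailable.

No — exception (a) applies; the Marisport Water Board is not required to disclose the memorandum.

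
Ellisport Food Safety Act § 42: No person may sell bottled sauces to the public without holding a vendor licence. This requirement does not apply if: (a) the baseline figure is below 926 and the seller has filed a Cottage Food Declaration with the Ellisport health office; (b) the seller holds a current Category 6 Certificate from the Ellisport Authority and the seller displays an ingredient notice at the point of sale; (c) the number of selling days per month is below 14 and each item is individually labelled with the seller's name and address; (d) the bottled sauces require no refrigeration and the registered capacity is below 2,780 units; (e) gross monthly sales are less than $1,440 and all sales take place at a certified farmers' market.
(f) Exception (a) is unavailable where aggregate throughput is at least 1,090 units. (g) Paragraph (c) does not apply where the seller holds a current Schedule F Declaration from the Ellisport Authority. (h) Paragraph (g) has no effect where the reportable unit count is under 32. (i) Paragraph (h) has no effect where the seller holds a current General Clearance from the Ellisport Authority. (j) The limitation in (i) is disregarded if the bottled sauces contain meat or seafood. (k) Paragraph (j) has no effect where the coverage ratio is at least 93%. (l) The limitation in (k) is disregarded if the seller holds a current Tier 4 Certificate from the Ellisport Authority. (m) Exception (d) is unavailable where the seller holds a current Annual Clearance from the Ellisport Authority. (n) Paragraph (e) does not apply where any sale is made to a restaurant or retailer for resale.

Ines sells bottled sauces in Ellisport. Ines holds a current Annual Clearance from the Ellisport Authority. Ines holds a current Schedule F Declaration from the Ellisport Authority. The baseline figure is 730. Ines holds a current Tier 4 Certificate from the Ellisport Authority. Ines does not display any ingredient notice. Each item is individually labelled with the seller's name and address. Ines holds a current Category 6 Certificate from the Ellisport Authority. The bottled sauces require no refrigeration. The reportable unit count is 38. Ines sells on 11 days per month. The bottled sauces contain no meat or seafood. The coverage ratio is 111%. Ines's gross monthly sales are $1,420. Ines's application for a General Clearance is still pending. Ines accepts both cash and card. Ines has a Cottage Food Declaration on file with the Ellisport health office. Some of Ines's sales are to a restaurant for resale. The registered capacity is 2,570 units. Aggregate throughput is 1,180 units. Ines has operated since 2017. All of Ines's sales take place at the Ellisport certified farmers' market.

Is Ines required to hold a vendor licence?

All of (a)'s requirements are met (the baseline figure is 730, below the 926 limit; a Cottage Food Declaration is on file). But applying paragraph (f): (f) operates against (a): aggregate throughput is 1,180 units, meeting the 1,090 units threshold. (a) is therefore removed.
Exception (b) does not apply: no ingredient notice is displayed.
Exception (c)'s conditions are all satisfied: the number of selling days per month is 11, below the 14 limit; items are individually labelled. Turning to paragraphs (g)–(l): (g) is triggered — a current Schedule F Declaration is held. (h), which would lift (g), is not engaged — the reportable unit count is 38, not under 32. (c) is therefore removed.
Exception (d)'s conditions are all satisfied: the bottled sauces are shelf-stable; the registered capacity is 2,570 units, below the 2,780 units limit. But: (m) operates against (d): a current Annual Clearance is held. So (d) is unavailable.
Exception (e)'s conditions are all satisfied: gross monthly sales are $1,420, less than the $1,440 limit; all sales are at a certified farmers' market. However, paragraph (n) must be considered: (n) operates against (e): some sales are to a restaurant for resale. Exception (e) does not apply.
No exception displaces § 42.

Yes — Ines must hold a vendor licence.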